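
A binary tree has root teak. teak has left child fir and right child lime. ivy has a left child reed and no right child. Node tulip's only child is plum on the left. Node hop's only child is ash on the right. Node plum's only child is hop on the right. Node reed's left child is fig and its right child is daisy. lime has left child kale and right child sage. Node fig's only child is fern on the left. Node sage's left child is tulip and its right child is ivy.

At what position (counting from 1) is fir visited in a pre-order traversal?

2

Pre-order visits the node, then its left subtree, then its right subtree.
Visit teak.
At teak: go left to fir.
  fir is a leaf — visit fir.
At teak: go right to lime.
  Visit lime.
  At lime: go left to kale.
    kale is a leaf — visit kale.
  At lime: go right to sage.
    Visit sage.
    At sage: go left to tulip.
      Visit tulip.
      At tulip: go left to plum.
        Visit plum.
        At plum: no left child.
        At plum: go right to hop.
          Visit hop.
          At hop: no left child.
          At hop: go right to ash.
            ash is a leaf — visit ash.
      At tulip: no right child.
    At sage: go right to ivy.
      Visit ivy.
      At ivy: go left to reed.
        Visit reed.
        At reed: go left to fig.
          Visit fig.
          At fig: go left to fern.
            fern is a leaf — visit fern.
          At fig: no right child.
        At reed: go right to daisy.
          daisy is a leaf — visit daisy.
      At ivy: no right child.
Full pre-order sequence: teak, fir, lime, kale, sage, tulip, plum, hop, ash, ivy, reed, fig, fern, daisy.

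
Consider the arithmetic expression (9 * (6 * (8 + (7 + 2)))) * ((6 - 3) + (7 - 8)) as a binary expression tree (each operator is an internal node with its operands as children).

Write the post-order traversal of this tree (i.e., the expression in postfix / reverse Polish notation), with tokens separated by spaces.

Post-order on an expression tree gives postfix notation: for each operator, emit left operand, right operand, then the operator.

9 6 8 7 2 + + * * 6 3 - 7 8 - + *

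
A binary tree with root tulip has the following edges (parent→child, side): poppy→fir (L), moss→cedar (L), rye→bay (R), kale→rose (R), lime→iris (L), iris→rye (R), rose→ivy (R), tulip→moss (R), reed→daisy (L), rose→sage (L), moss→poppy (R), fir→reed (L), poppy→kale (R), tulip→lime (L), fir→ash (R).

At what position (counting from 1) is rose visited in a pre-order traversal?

14

Pre-order visits the node, then its left subtree, then its right subtree.
Visit tulip.
At tulip: go left to lime.
  Visit lime.
  At lime: go left to iris.
    Visit iris.
    At iris: no left child.
    At iris: go right to rye.
      Visit rye.
      At rye: no left child.
      At rye: go right to bay.
        bay is a leaf — visit bay.
  At lime: no right child.
At tulip: go right to moss.
  Visit moss.
  At moss: go left to cedar.
    cedar is a leaf — visit cedar.
  At moss: go right to poppy.
    Visit poppy.
    At poppy: go left to fir.
      Visit fir.
      At fir: go left to reed.
        Visit reed.
        At reed: go left to daisy.
          daisy is a leaf — visit daisy.
        At reed: no right child.
      At fir: go right to ash.
        ash is a leaf — visit ash.
    At poppy: go right to kale.
      Visit kale.
      At kale: no left child.
      At kale: go right to rose.
        Visit rose.
        At rose: go left to sage.
          sage is a leaf — visit sage.
        At rose: go right to ivy.
          ivy is a leaf — visit ivy.
Full pre-order sequence: tulip, lime, iris, rye, bay, moss, cedar, poppy, fir, reed, daisy, ash, kale, rose, sage, ivy.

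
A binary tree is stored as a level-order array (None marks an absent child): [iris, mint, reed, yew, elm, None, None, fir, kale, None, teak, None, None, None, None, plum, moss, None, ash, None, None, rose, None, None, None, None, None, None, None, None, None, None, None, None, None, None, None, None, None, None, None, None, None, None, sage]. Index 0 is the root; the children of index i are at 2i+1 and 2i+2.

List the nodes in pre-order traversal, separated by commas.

iris, mint, yew, fir, plum, moss, kale, ash, elm, teak, rose, sage, reed

Pre-order visits the node, then its left subtree, then its right subtree.
Visit iris.
At iris: go left to mint.
  Visit mint.
  At mint: go left to yew.
    Visit yew.
    At yew: go left to fir.
      Visit fir.
      At fir: go left to plum.
        plum is a leaf — visit plum.
      At fir: go right to moss.
        moss is a leaf — visit moss.
    At yew: go right to kale.
      Visit kale.
      At kale: no left child.
      At kale: go right to ash.
        ash is a leaf — visit ash.
  At mint: go right to elm.
    Visit elm.
    At elm: no left child.
    At elm: go right to teak.
      Visit teak.
      At teak: go left to rose.
        Visit rose.
        At rose: no left child.
        At rose: go right to sage.
          sage is a leaf — visit sage.
      At teak: no right child.
At iris: go right to reed.
  reed is a leaf — visit reed.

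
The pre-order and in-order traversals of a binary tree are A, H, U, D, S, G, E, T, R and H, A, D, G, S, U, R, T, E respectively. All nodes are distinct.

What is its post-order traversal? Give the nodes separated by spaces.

The first element of pre-order is the root; it splits in-order into left and right subtrees.
Root A: left subtree has 1 node {H}, right has 7 {D, G, S, U, R, T, E}.
  Root U: left subtree has 3 nodes {D, G, S}, right has 3 {R, T, E}.
    Root D: left subtree has 0 nodes { }, right has 2 {G, S}.
      Root S: left subtree has 1 node {G}, right has 0 { }.
    Root E: left subtree has 2 nodes {R, T}, right has 0 { }.
      Root T: left subtree has 1 node {R}, right has 0 { }.

H G S D R T E U A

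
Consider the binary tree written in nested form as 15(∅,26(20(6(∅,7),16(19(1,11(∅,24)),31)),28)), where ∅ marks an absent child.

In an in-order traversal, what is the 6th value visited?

In-order visits the left subtree, then the node, then the right subtree.
At 15: no left child.
Visit 15.
At 15: go right to 26.
  At 26: go left to 20.
    At 20: go left to 6.
      At 6: no left child.
      Visit 6.
      At 6: go right to 7.
        7 is a leaf — visit 7.
    Visit 20.
    At 20: go right to 16.
      At 16: go left to 19.
        At 19: go left to 1.
          1 is a leaf — visit 1.
        Visit 19.
        At 19: go right to 11.
          At 11: no left child.
          Visit 11.
          At 11: go right to 24.
            24 is a leaf — visit 24.
      Visit 16.
      At 16: go right to 31.
        31 is a leaf — visit 31.
  Visit 26.
  At 26: go right to 28.
    28 is a leaf — visit 28.
Full in-order sequence: 15, 6, 7, 20, 1, 19, 11, 24, 16, 31, 26, 28.

19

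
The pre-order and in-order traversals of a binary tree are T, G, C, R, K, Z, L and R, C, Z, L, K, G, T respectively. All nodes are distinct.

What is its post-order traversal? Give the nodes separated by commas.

R, L, Z, K, C, G, T

The first element of pre-order is the root; it splits in-order into left and right subtrees.
Root T: left subtree has 6 nodes {R, C, Z, L, K, G}, right has 0 { }.
  Root G: left subtree has 5 nodes {R, C, Z, L, K}, right has 0 { }.
    Root C: left subtree has 1 node {R}, right has 3 {Z, L, K}.
      Root K: left subtree has 2 nodes {Z, L}, right has 0 { }.
        Root Z: left subtree has 0 nodes { }, right has 1 {L}.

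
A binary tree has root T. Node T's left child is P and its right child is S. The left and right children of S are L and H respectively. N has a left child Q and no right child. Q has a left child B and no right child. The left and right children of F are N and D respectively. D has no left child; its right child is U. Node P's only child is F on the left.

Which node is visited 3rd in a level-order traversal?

S

Level-order visits nodes level by level from the root, left to right within each level.
Level 0: T
Level 1: P, S
Level 2: F, L, H
Level 3: N, D
Level 4: Q, U
Level 5: B
Full level-order sequence: T, P, S, F, L, H, N, D, Q, U, B.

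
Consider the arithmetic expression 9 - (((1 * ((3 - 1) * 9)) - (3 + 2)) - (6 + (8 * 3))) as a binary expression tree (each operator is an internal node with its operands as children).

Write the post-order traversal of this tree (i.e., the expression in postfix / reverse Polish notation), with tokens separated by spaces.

Post-order on an expression tree gives postfix notation: for each operator, emit left operand, right operand, then the operator.

9 1 3 1 - 9 * * 3 2 + - 6 8 3 * + - -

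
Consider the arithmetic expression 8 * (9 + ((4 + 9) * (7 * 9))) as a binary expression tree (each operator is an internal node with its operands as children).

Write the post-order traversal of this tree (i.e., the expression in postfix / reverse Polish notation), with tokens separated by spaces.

8 9 4 9 + 7 9 * * + *

Post-order on an expression tree gives postfix notation: for each operator, emit left operand, right operand, then the operator.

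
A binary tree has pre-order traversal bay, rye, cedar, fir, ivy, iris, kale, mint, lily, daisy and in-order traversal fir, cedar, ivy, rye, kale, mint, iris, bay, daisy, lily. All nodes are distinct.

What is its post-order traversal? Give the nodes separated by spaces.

fir ivy cedar mint kale iris rye daisy lily bay

The first element of pre-order is the root; it splits in-order into left and right subtrees.
Root bay: left subtree has 7 nodes {fir, cedar, ivy, rye, kale, mint, iris}, right has 2 {daisy, lily}.
  Root rye: left subtree has 3 nodes {fir, cedar, ivy}, right has 3 {kale, mint, iris}.
    Root cedar: left subtree has 1 node {fir}, right has 1 {ivy}.
    Root iris: left subtree has 2 nodes {kale, mint}, right has 0 { }.
      Root kale: left subtree has 0 nodes { }, right has 1 {mint}.
  Root lily: left subtree has 1 node {daisy}, right has 0 { }.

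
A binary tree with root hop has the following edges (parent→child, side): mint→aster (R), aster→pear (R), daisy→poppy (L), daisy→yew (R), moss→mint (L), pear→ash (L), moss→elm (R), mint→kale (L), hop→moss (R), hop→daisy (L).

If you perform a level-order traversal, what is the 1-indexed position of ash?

11

Level-order visits nodes level by level from the root, left to right within each level.
Level 0: hop
Level 1: daisy, moss
Level 2: poppy, yew, mint, elm
Level 3: kale, aster
Level 4: pear
Level 5: ash
Full level-order sequence: hop, daisy, moss, poppy, yew, mint, elm, kale, aster, pear, ash.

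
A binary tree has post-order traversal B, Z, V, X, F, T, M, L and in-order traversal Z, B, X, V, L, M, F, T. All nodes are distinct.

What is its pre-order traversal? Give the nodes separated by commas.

L, X, Z, B, V, M, T, F

The last element of post-order is the root; it splits in-order into left and right subtrees.
Root L: left subtree has 4 nodes {Z, B, X, V}, right has 3 {M, F, T}.
  Root X: left subtree has 2 nodes {Z, B}, right has 1 {V}.
    Root Z: left subtree has 0 nodes { }, right has 1 {B}.
  Root M: left subtree has 0 nodes { }, right has 2 {F, T}.
    Root T: left subtree has 1 node {F}, right has 0 { }.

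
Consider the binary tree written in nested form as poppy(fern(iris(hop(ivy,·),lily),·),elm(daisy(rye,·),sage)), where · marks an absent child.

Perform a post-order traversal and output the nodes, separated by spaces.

ivy hop lily iris fern rye daisy sage elm poppy

Post-order visits the left subtree, then the right subtree, then the node.
At poppy: go left to fern.
  At fern: go left to iris.
    At iris: go left to hop.
      At hop: go left to ivy.
        ivy is a leaf — visit ivy.
      At hop: no right child.
      Visit hop.
    At iris: go right to lily.
      lily is a leaf — visit lily.
    Visit iris.
  At fern: no right child.
  Visit fern.
At poppy: go right to elm.
  At elm: go left to daisy.
    At daisy: go left to rye.
      rye is a leaf — visit rye.
    At daisy: no right child.
    Visit daisy.
  At elm: go right to sage.
    sage is a leaf — visit sage.
  Visit elm.
Visit poppy.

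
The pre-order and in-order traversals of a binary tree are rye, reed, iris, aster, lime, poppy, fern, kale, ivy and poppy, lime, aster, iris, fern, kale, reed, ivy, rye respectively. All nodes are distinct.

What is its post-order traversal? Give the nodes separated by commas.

poppy, lime, aster, kale, fern, iris, ivy, reed, rye

The first element of pre-order is the root; it splits in-order into left and right subtrees.
Root rye: left subtree has 8 nodes {poppy, lime, aster, iris, fern, kale, reed, ivy}, right has 0 { }.
  Root reed: left subtree has 6 nodes {poppy, lime, aster, iris, fern, kale}, right has 1 {ivy}.
    Root iris: left subtree has 3 nodes {poppy, lime, aster}, right has 2 {fern, kale}.
      Root aster: left subtree has 2 nodes {poppy, lime}, right has 0 { }.
        Root lime: left subtree has 1 node {poppy}, right has 0 { }.
      Root fern: left subtree has 0 nodes { }, right has 1 {kale}.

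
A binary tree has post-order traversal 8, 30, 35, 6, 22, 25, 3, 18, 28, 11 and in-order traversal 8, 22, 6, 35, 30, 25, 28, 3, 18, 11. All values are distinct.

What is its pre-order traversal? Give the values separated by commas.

The last element of post-order is the root; it splits in-order into left and right subtrees.
Root 11: left subtree has 9 nodes {8, 22, 6, 35, 30, 25, 28, 3, 18}, right has 0 { }.
  Root 28: left subtree has 6 nodes {8, 22, 6, 35, 30, 25}, right has 2 {3, 18}.
    Root 25: left subtree has 5 nodes {8, 22, 6, 35, 30}, right has 0 { }.
      Root 22: left subtree has 1 node {8}, right has 3 {6, 35, 30}.
        Root 6: left subtree has 0 nodes { }, right has 2 {35, 30}.
          Root 35: left subtree has 0 nodes { }, right has 1 {30}.
    Root 18: left subtree has 1 node {3}, right has 0 { }.

11, 28, 25, 22, 8, 6, 35, 30, 18, 3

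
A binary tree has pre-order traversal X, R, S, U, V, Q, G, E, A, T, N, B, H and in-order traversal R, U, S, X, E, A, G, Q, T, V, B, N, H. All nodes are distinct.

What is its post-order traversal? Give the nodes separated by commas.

U, S, R, A, E, G, T, Q, B, H, N, V, X

The first element of pre-order is the root; it splits in-order into left and right subtrees.
Root X: left subtree has 3 nodes {R, U, S}, right has 9 {E, A, G, Q, T, V, B, N, H}.
  Root R: left subtree has 0 nodes { }, right has 2 {U, S}.
    Root S: left subtree has 1 node {U}, right has 0 { }.
  Root V: left subtree has 5 nodes {E, A, G, Q, T}, right has 3 {B, N, H}.
    Root Q: left subtree has 3 nodes {E, A, G}, right has 1 {T}.
      Root G: left subtree has 2 nodes {E, A}, right has 0 { }.
        Root E: left subtree has 0 nodes { }, right has 1 {A}.
    Root N: left subtree has 1 node {B}, right has 1 {H}.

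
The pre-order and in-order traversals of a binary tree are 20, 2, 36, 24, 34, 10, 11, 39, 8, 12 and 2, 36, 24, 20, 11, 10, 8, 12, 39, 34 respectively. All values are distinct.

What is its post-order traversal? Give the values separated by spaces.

24 36 2 11 12 8 39 10 34 20

The first element of pre-order is the root; it splits in-order into left and right subtrees.
Root 20: left subtree has 3 nodes {2, 36, 24}, right has 6 {11, 10, 8, 12, 39, 34}.
  Root 2: left subtree has 0 nodes { }, right has 2 {36, 24}.
    Root 36: left subtree has 0 nodes { }, right has 1 {24}.
  Root 34: left subtree has 5 nodes {11, 10, 8, 12, 39}, right has 0 { }.
    Root 10: left subtree has 1 node {11}, right has 3 {8, 12, 39}.
      Root 39: left subtree has 2 nodes {8, 12}, right has 0 { }.
        Root 8: left subtree has 0 nodes { }, right has 1 {12}.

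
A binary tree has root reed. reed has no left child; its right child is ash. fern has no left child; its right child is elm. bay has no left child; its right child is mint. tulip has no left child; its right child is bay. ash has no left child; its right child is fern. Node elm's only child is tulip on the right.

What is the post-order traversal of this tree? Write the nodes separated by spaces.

Post-order visits the left subtree, then the right subtree, then the node.
At reed: no left child.
At reed: go right to ash.
  At ash: no left child.
  At ash: go right to fern.
    At fern: no left child.
    At fern: go right to elm.
      At elm: no left child.
      At elm: go right to tulip.
        At tulip: no left child.
        At tulip: go right to bay.
          At bay: no left child.
          At bay: go right to mint.
            mint is a leaf — visit mint.
          Visit bay.
        Visit tulip.
      Visit elm.
    Visit fern.
  Visit ash.
Visit reed.

mint bay tulip elm fern ash reed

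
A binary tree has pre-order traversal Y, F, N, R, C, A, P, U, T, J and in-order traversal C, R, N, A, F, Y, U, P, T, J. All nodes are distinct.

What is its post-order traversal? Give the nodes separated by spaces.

The first element of pre-order is the root; it splits in-order into left and right subtrees.
Root Y: left subtree has 5 nodes {C, R, N, A, F}, right has 4 {U, P, T, J}.
  Root F: left subtree has 4 nodes {C, R, N, A}, right has 0 { }.
    Root N: left subtree has 2 nodes {C, R}, right has 1 {A}.
      Root R: left subtree has 1 node {C}, right has 0 { }.
  Root P: left subtree has 1 node {U}, right has 2 {T, J}.
    Root T: left subtree has 0 nodes { }, right has 1 {J}.

C R A N F U J T P Y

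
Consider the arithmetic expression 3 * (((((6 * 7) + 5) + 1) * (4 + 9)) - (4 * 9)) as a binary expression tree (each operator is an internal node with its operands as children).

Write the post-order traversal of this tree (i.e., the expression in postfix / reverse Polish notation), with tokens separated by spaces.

3 6 7 * 5 + 1 + 4 9 + * 4 9 * - *

Post-order on an expression tree gives postfix notation: for each operator, emit left operand, right operand, then the operator.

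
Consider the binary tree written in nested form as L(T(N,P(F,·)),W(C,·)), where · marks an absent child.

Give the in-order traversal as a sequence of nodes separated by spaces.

N T F P L C W

In-order visits the left subtree, then the node, then the right subtree.
At L: go left to T.
  At T: go left to N.
    N is a leaf — visit N.
  Visit T.
  At T: go right to P.
    At P: go left to F.
      F is a leaf — visit F.
    Visit P.
    At P: no right child.
Visit L.
At L: go right to W.
  At W: go left to C.
    C is a leaf — visit C.
  Visit W.
  At W: no right child.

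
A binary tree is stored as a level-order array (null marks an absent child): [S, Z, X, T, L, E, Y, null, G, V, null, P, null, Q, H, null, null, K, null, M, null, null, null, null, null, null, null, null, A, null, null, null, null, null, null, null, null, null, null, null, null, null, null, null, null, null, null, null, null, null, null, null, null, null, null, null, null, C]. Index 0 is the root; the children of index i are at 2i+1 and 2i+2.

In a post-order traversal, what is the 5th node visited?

Post-order visits the left subtree, then the right subtree, then the node.
At S: go left to Z.
  At Z: go left to T.
    At T: no left child.
    At T: go right to G.
      At G: go left to K.
        K is a leaf — visit K.
      At G: no right child.
      Visit G.
    Visit T.
  At Z: go right to L.
    At L: go left to V.
      At V: go left to M.
        M is a leaf — visit M.
      At V: no right child.
      Visit V.
    At L: no right child.
    Visit L.
  Visit Z.
At S: go right to X.
  At X: go left to E.
    At E: go left to P.
      P is a leaf — visit P.
    At E: no right child.
    Visit E.
  At X: go right to Y.
    At Y: go left to Q.
      At Q: no left child.
      At Q: go right to A.
        At A: go left to C.
          C is a leaf — visit C.
        At A: no right child.
        Visit A.
      Visit Q.
    At Y: go right to H.
      H is a leaf — visit H.
    Visit Y.
  Visit X.
Visit S.
Full post-order sequence: K, G, T, M, V, L, Z, P, E, C, A, Q, H, Y, X, S.

V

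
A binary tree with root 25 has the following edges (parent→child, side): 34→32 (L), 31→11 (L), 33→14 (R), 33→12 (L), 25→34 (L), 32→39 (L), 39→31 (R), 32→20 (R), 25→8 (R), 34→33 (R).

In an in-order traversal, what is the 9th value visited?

14

In-order visits the left subtree, then the node, then the right subtree.
At 25: go left to 34.
  At 34: go left to 32.
    At 32: go left to 39.
      At 39: no left child.
      Visit 39.
      At 39: go right to 31.
        At 31: go left to 11.
          11 is a leaf — visit 11.
        Visit 31.
        At 31: no right child.
    Visit 32.
    At 32: go right to 20.
      20 is a leaf — visit 20.
  Visit 34.
  At 34: go right to 33.
    At 33: go left to 12.
      12 is a leaf — visit 12.
    Visit 33.
    At 33: go right to 14.
      14 is a leaf — visit 14.
Visit 25.
At 25: go right to 8.
  8 is a leaf — visit 8.
Full in-order sequence: 39, 11, 31, 32, 20, 34, 12, 33, 14, 25, 8.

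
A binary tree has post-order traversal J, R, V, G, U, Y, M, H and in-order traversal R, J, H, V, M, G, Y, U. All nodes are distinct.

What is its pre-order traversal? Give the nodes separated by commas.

H, R, J, M, V, Y, G, U

The last element of post-order is the root; it splits in-order into left and right subtrees.
Root H: left subtree has 2 nodes {R, J}, right has 5 {V, M, G, Y, U}.
  Root R: left subtree has 0 nodes { }, right has 1 {J}.
  Root M: left subtree has 1 node {V}, right has 3 {G, Y, U}.
    Root Y: left subtree has 1 node {G}, right has 1 {U}.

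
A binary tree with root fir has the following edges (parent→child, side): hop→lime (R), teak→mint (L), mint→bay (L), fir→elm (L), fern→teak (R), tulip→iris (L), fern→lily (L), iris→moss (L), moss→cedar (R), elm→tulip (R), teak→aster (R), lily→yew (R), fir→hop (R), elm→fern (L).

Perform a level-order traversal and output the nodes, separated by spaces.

fir elm hop fern tulip lime lily teak iris yew mint aster moss bay cedar

Level-order visits nodes level by level from the root, left to right within each level.
Level 0: fir
Level 1: elm, hop
Level 2: fern, tulip, lime
Level 3: lily, teak, iris
Level 4: yew, mint, aster, moss
Level 5: bay, cedar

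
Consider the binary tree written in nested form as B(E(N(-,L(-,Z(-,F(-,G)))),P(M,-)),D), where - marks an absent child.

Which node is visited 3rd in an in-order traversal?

In-order visits the left subtree, then the node, then the right subtree.
At B: go left to E.
  At E: go left to N.
    At N: no left child.
    Visit N.
    At N: go right to L.
      At L: no left child.
      Visit L.
      At L: go right to Z.
        At Z: no left child.
        Visit Z.
        At Z: go right to F.
          At F: no left child.
          Visit F.
          At F: go right to G.
            G is a leaf — visit G.
  Visit E.
  At E: go right to P.
    At P: go left to M.
      M is a leaf — visit M.
    Visit P.
    At P: no right child.
Visit B.
At B: go right to D.
  D is a leaf — visit D.
Full in-order sequence: N, L, Z, F, G, E, M, P, B, D.

Z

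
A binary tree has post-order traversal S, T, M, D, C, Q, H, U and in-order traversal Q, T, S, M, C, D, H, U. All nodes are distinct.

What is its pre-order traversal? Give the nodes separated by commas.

The last element of post-order is the root; it splits in-order into left and right subtrees.
Root U: left subtree has 7 nodes {Q, T, S, M, C, D, H}, right has 0 { }.
  Root H: left subtree has 6 nodes {Q, T, S, M, C, D}, right has 0 { }.
    Root Q: left subtree has 0 nodes { }, right has 5 {T, S, M, C, D}.
      Root C: left subtree has 3 nodes {T, S, M}, right has 1 {D}.
        Root M: left subtree has 2 nodes {T, S}, right has 0 { }.
          Root T: left subtree has 0 nodes { }, right has 1 {S}.

U, H, Q, C, M, T, S, D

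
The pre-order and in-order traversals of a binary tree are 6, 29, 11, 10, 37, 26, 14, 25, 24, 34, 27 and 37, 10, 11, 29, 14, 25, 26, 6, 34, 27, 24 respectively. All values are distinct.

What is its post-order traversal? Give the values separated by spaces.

The first element of pre-order is the root; it splits in-order into left and right subtrees.
Root 6: left subtree has 7 nodes {37, 10, 11, 29, 14, 25, 26}, right has 3 {34, 27, 24}.
  Root 29: left subtree has 3 nodes {37, 10, 11}, right has 3 {14, 25, 26}.
    Root 11: left subtree has 2 nodes {37, 10}, right has 0 { }.
      Root 10: left subtree has 1 node {37}, right has 0 { }.
    Root 26: left subtree has 2 nodes {14, 25}, right has 0 { }.
      Root 14: left subtree has 0 nodes { }, right has 1 {25}.
  Root 24: left subtree has 2 nodes {34, 27}, right has 0 { }.
    Root 34: left subtree has 0 nodes { }, right has 1 {27}.

37 10 11 25 14 26 29 27 34 24 6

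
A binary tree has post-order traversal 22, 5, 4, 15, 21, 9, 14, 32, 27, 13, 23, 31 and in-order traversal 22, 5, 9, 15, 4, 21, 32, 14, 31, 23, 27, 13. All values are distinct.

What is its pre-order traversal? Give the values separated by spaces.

31 32 9 5 22 21 15 4 14 23 13 27

The last element of post-order is the root; it splits in-order into left and right subtrees.
Root 31: left subtree has 8 nodes {22, 5, 9, 15, 4, 21, 32, 14}, right has 3 {23, 27, 13}.
  Root 32: left subtree has 6 nodes {22, 5, 9, 15, 4, 21}, right has 1 {14}.
    Root 9: left subtree has 2 nodes {22, 5}, right has 3 {15, 4, 21}.
      Root 5: left subtree has 1 node {22}, right has 0 { }.
      Root 21: left subtree has 2 nodes {15, 4}, right has 0 { }.
        Root 15: left subtree has 0 nodes { }, right has 1 {4}.
  Root 23: left subtree has 0 nodes { }, right has 2 {27, 13}.
    Root 13: left subtree has 1 node {27}, right has 0 { }.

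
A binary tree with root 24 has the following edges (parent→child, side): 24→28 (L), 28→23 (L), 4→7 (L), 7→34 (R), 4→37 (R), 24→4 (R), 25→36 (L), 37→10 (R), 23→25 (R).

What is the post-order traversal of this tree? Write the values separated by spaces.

36 25 23 28 34 7 10 37 4 24

Post-order visits the left subtree, then the right subtree, then the node.
At 24: go left to 28.
  At 28: go left to 23.
    At 23: no left child.
    At 23: go right to 25.
      At 25: go left to 36.
        36 is a leaf — visit 36.
      At 25: no right child.
      Visit 25.
    Visit 23.
  At 28: no right child.
  Visit 28.
At 24: go right to 4.
  At 4: go left to 7.
    At 7: no left child.
    At 7: go right to 34.
      34 is a leaf — visit 34.
    Visit 7.
  At 4: go right to 37.
    At 37: no left child.
    At 37: go right to 10.
      10 is a leaf — visit 10.
    Visit 37.
  Visit 4.
Visit 24.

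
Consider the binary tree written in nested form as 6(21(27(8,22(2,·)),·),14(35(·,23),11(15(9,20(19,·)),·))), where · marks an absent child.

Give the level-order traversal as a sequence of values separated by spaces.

6 21 14 27 35 11 8 22 23 15 2 9 20 19

Level-order visits nodes level by level from the root, left to right within each level.
Level 0: 6
Level 1: 21, 14
Level 2: 27, 35, 11
Level 3: 8, 22, 23, 15
Level 4: 2, 9, 20
Level 5: 19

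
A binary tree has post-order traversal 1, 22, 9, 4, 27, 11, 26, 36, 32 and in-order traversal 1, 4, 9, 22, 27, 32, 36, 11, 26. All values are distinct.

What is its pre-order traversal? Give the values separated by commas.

32, 27, 4, 1, 9, 22, 36, 26, 11

The last element of post-order is the root; it splits in-order into left and right subtrees.
Root 32: left subtree has 5 nodes {1, 4, 9, 22, 27}, right has 3 {36, 11, 26}.
  Root 27: left subtree has 4 nodes {1, 4, 9, 22}, right has 0 { }.
    Root 4: left subtree has 1 node {1}, right has 2 {9, 22}.
      Root 9: left subtree has 0 nodes { }, right has 1 {22}.
  Root 36: left subtree has 0 nodes { }, right has 2 {11, 26}.
    Root 26: left subtree has 1 node {11}, right has 0 { }.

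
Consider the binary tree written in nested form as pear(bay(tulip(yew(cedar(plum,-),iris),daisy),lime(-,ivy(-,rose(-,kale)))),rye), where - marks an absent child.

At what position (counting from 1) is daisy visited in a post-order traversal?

Post-order visits the left subtree, then the right subtree, then the node.
At pear: go left to bay.
  At bay: go left to tulip.
    At tulip: go left to yew.
      At yew: go left to cedar.
        At cedar: go left to plum.
          plum is a leaf — visit plum.
        At cedar: no right child.
        Visit cedar.
      At yew: go right to iris.
        iris is a leaf — visit iris.
      Visit yew.
    At tulip: go right to daisy.
      daisy is a leaf — visit daisy.
    Visit tulip.
  At bay: go right to lime.
    At lime: no left child.
    At lime: go right to ivy.
      At ivy: no left child.
      At ivy: go right to rose.
        At rose: no left child.
        At rose: go right to kale.
          kale is a leaf — visit kale.
        Visit rose.
      Visit ivy.
    Visit lime.
  Visit bay.
At pear: go right to rye.
  rye is a leaf — visit rye.
Visit pear.
Full post-order sequence: plum, cedar, iris, yew, daisy, tulip, kale, rose, ivy, lime, bay, rye, pear.

5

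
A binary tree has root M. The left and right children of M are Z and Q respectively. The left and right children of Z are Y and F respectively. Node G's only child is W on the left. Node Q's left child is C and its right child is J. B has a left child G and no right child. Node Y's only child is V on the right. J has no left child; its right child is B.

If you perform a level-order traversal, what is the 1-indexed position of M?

1

Level-order visits nodes level by level from the root, left to right within each level.
Level 0: M
Level 1: Z, Q
Level 2: Y, F, C, J
Level 3: V, B
Level 4: G
Level 5: W
Full level-order sequence: M, Z, Q, Y, F, C, J, V, B, G, W.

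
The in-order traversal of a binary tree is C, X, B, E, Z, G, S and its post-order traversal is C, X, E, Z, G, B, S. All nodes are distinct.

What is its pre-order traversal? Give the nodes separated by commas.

S, B, X, C, G, Z, E

The last element of post-order is the root; it splits in-order into left and right subtrees.
Root S: left subtree has 6 nodes {C, X, B, E, Z, G}, right has 0 { }.
  Root B: left subtree has 2 nodes {C, X}, right has 3 {E, Z, G}.
    Root X: left subtree has 1 node {C}, right has 0 { }.
    Root G: left subtree has 2 nodes {E, Z}, right has 0 { }.
      Root Z: left subtree has 1 node {E}, right has 0 { }.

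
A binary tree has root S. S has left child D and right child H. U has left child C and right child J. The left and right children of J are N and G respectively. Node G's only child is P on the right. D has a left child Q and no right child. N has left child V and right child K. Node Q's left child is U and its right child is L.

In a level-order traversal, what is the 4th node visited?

Q

Level-order visits nodes level by level from the root, left to right within each level.
Level 0: S
Level 1: D, H
Level 2: Q
Level 3: U, L
Level 4: C, J
Level 5: N, G
Level 6: V, K, P
Full level-order sequence: S, D, H, Q, U, L, C, J, N, G, V, K, P.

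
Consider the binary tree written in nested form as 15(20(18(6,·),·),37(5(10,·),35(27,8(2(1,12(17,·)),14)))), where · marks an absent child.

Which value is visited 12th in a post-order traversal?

8

Post-order visits the left subtree, then the right subtree, then the node.
At 15: go left to 20.
  At 20: go left to 18.
    At 18: go left to 6.
      6 is a leaf — visit 6.
    At 18: no right child.
    Visit 18.
  At 20: no right child.
  Visit 20.
At 15: go right to 37.
  At 37: go left to 5.
    At 5: go left to 10.
      10 is a leaf — visit 10.
    At 5: no right child.
    Visit 5.
  At 37: go right to 35.
    At 35: go left to 27.
      27 is a leaf — visit 27.
    At 35: go right to 8.
      At 8: go left to 2.
        At 2: go left to 1.
          1 is a leaf — visit 1.
        At 2: go right to 12.
          At 12: go left to 17.
            17 is a leaf — visit 17.
          At 12: no right child.
          Visit 12.
        Visit 2.
      At 8: go right to 14.
        14 is a leaf — visit 14.
      Visit 8.
    Visit 35.
  Visit 37.
Visit 15.
Full post-order sequence: 6, 18, 20, 10, 5, 27, 1, 17, 12, 2, 14, 8, 35, 37, 15.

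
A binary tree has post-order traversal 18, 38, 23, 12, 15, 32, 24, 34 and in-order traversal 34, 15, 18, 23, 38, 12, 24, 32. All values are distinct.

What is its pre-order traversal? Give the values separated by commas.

34, 24, 15, 12, 23, 18, 38, 32

The last element of post-order is the root; it splits in-order into left and right subtrees.
Root 34: left subtree has 0 nodes { }, right has 7 {15, 18, 23, 38, 12, 24, 32}.
  Root 24: left subtree has 5 nodes {15, 18, 23, 38, 12}, right has 1 {32}.
    Root 15: left subtree has 0 nodes { }, right has 4 {18, 23, 38, 12}.
      Root 12: left subtree has 3 nodes {18, 23, 38}, right has 0 { }.
        Root 23: left subtree has 1 node {18}, right has 1 {38}.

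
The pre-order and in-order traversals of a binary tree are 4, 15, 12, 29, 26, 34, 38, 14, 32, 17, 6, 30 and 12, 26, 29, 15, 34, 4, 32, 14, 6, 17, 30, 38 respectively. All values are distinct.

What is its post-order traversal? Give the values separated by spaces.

The first element of pre-order is the root; it splits in-order into left and right subtrees.
Root 4: left subtree has 5 nodes {12, 26, 29, 15, 34}, right has 6 {32, 14, 6, 17, 30, 38}.
  Root 15: left subtree has 3 nodes {12, 26, 29}, right has 1 {34}.
    Root 12: left subtree has 0 nodes { }, right has 2 {26, 29}.
      Root 29: left subtree has 1 node {26}, right has 0 { }.
  Root 38: left subtree has 5 nodes {32, 14, 6, 17, 30}, right has 0 { }.
    Root 14: left subtree has 1 node {32}, right has 3 {6, 17, 30}.
      Root 17: left subtree has 1 node {6}, right has 1 {30}.

26 29 12 34 15 32 6 30 17 14 38 4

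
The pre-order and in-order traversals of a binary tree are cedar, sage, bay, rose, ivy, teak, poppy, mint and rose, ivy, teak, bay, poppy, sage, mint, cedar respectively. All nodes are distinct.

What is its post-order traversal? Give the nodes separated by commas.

The first element of pre-order is the root; it splits in-order into left and right subtrees.
Root cedar: left subtree has 7 nodes {rose, ivy, teak, bay, poppy, sage, mint}, right has 0 { }.
  Root sage: left subtree has 5 nodes {rose, ivy, teak, bay, poppy}, right has 1 {mint}.
    Root bay: left subtree has 3 nodes {rose, ivy, teak}, right has 1 {poppy}.
      Root rose: left subtree has 0 nodes { }, right has 2 {ivy, teak}.
        Root ivy: left subtree has 0 nodes { }, right has 1 {teak}.

teak, ivy, rose, poppy, bay, mint, sage, cedar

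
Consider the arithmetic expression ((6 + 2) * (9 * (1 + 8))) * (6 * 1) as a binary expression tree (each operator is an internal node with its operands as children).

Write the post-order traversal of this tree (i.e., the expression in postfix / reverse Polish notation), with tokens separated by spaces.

Post-order on an expression tree gives postfix notation: for each operator, emit left operand, right operand, then the operator.

6 2 + 9 1 8 + * * 6 1 * *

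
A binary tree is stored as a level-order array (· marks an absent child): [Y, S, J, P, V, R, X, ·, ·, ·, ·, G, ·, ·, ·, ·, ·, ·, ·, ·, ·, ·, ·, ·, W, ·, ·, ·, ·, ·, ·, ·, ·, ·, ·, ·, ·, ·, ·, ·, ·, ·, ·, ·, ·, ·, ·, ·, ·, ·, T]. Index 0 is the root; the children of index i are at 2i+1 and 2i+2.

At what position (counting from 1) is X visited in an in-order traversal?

In-order visits the left subtree, then the node, then the right subtree.
At Y: go left to S.
  At S: go left to P.
    P is a leaf — visit P.
  Visit S.
  At S: go right to V.
    V is a leaf — visit V.
Visit Y.
At Y: go right to J.
  At J: go left to R.
    At R: go left to G.
      At G: no left child.
      Visit G.
      At G: go right to W.
        At W: no left child.
        Visit W.
        At W: go right to T.
          T is a leaf — visit T.
    Visit R.
    At R: no right child.
  Visit J.
  At J: go right to X.
    X is a leaf — visit X.
Full in-order sequence: P, S, V, Y, G, W, T, R, J, X.

10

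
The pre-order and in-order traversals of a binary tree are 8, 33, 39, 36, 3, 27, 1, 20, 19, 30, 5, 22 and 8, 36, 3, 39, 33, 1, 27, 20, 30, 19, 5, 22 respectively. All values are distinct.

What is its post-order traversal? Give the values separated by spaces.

3 36 39 1 30 22 5 19 20 27 33 8

The first element of pre-order is the root; it splits in-order into left and right subtrees.
Root 8: left subtree has 0 nodes { }, right has 11 {36, 3, 39, 33, 1, 27, 20, 30, 19, 5, 22}.
  Root 33: left subtree has 3 nodes {36, 3, 39}, right has 7 {1, 27, 20, 30, 19, 5, 22}.
    Root 39: left subtree has 2 nodes {36, 3}, right has 0 { }.
      Root 36: left subtree has 0 nodes { }, right has 1 {3}.
    Root 27: left subtree has 1 node {1}, right has 5 {20, 30, 19, 5, 22}.
      Root 20: left subtree has 0 nodes { }, right has 4 {30, 19, 5, 22}.
        Root 19: left subtree has 1 node {30}, right has 2 {5, 22}.
          Root 5: left subtree has 0 nodes { }, right has 1 {22}.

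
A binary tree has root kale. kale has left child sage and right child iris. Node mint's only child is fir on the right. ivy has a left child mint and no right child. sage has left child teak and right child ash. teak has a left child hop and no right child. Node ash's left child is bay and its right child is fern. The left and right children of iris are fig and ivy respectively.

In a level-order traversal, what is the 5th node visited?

ash

Level-order visits nodes level by level from the root, left to right within each level.
Level 0: kale
Level 1: sage, iris
Level 2: teak, ash, fig, ivy
Level 3: hop, bay, fern, mint
Level 4: fir
Full level-order sequence: kale, sage, iris, teak, ash, fig, ivy, hop, bay, fern, mint, fir.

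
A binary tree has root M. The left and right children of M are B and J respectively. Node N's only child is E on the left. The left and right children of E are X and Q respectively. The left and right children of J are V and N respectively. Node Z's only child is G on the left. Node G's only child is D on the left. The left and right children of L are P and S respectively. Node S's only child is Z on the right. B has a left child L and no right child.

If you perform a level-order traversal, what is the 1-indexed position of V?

5

Level-order visits nodes level by level from the root, left to right within each level.
Level 0: M
Level 1: B, J
Level 2: L, V, N
Level 3: P, S, E
Level 4: Z, X, Q
Level 5: G
Level 6: D
Full level-order sequence: M, B, J, L, V, N, P, S, E, Z, X, Q, G, D.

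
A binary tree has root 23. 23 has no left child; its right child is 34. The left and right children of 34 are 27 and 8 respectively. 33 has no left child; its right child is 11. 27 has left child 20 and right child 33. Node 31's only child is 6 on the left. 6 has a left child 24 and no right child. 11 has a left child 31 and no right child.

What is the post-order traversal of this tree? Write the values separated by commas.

Post-order visits the left subtree, then the right subtree, then the node.
At 23: no left child.
At 23: go right to 34.
  At 34: go left to 27.
    At 27: go left to 20.
      20 is a leaf — visit 20.
    At 27: go right to 33.
      At 33: no left child.
      At 33: go right to 11.
        At 11: go left to 31.
          At 31: go left to 6.
            At 6: go left to 24.
              24 is a leaf — visit 24.
            At 6: no right child.
            Visit 6.
          At 31: no right child.
          Visit 31.
        At 11: no right child.
        Visit 11.
      Visit 33.
    Visit 27.
  At 34: go right to 8.
    8 is a leaf — visit 8.
  Visit 34.
Visit 23.

20, 24, 6, 31, 11, 33, 27, 8, 34, 23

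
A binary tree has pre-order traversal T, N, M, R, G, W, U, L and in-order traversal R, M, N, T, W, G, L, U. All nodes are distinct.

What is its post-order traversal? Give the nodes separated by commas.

R, M, N, W, L, U, G, T

The first element of pre-order is the root; it splits in-order into left and right subtrees.
Root T: left subtree has 3 nodes {R, M, N}, right has 4 {W, G, L, U}.
  Root N: left subtree has 2 nodes {R, M}, right has 0 { }.
    Root M: left subtree has 1 node {R}, right has 0 { }.
  Root G: left subtree has 1 node {W}, right has 2 {L, U}.
    Root U: left subtree has 1 node {L}, right has 0 { }.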